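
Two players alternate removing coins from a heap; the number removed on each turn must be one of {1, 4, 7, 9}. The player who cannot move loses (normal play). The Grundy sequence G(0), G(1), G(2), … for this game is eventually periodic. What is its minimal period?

8

G(0) = 0
G(1) = mex{0} = 1
G(2) = mex{1} = 0
G(3) = mex{0} = 1
G(4) = mex{1,0} = 2
G(5) = mex{2,1} = 0
G(6) = mex{0,0} = 1
G(7) = mex{1,1,0} = 2
G(8) = mex{2,2,1} = 0
G(9) = mex{0,0,0,0} = 1
G(10) = mex{1,1,1,1} = 0
G(11) = mex{0,2,2,0} = 1
G(12) = mex{1,0,0,1} = 2
G(13) = mex{2,1,1,2} = 0
G(14) = mex{0,0,2,0} = 1
G(15) = mex{1,1,0,1} = 2
G(16) = mex{2,2,1,2} = 0
G(17) = mex{0,0,0,0} = 1
G(18) = mex{1,1,1,1} = 0
G(n+8) = G(n) holds for n = 0,…,8 (a full window of length max(S) = 9), so the sequence is purely periodic with period 8.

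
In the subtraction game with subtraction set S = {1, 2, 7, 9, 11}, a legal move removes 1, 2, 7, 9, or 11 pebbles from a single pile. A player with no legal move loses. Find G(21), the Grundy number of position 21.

2

G(0) = 0
G(1) = mex{0} = 1
G(2) = mex{1,0} = 2
G(3) = mex{2,1} = 0
G(4) = mex{0,2} = 1
G(5) = mex{1,0} = 2
G(6) = mex{2,1} = 0
G(7) = mex{0,2,0} = 1
G(8) = mex{1,0,1} = 2
G(9) = mex{2,1,2,0} = 3
G(10) = mex{3,2,0,1} = 4
G(11) = mex{4,3,1,2,0} = 5
G(12) = mex{5,4,2,0,1} = 3
G(13) = mex{3,5,0,1,2} = 4
G(14) = mex{4,3,1,2,0} = 5
G(15) = mex{5,4,2,0,1} = 3
G(16) = mex{3,5,3,1,2} = 0
G(17) = mex{0,3,4,2,0} = 1
G(18) = mex{1,0,5,3,1} = 2
G(19) = mex{2,1,3,4,2} = 0
G(20) = mex{0,2,4,5,3} = 1
G(21) = mex{1,0,5,3,4} = 2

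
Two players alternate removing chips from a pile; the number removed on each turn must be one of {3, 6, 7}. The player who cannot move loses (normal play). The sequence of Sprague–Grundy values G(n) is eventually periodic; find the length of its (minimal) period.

10

G(0) = 0
G(1) = mex{} = 0
G(2) = mex{} = 0
G(3) = mex{0} = 1
G(4) = mex{0} = 1
G(5) = mex{0} = 1
G(6) = mex{1,0} = 2
G(7) = mex{1,0,0} = 2
G(8) = mex{1,0,0} = 2
G(9) = mex{2,1,0} = 3
G(10) = mex{2,1,1} = 0
G(11) = mex{2,1,1} = 0
G(12) = mex{3,2,1} = 0
G(13) = mex{0,2,2} = 1
G(14) = mex{0,2,2} = 1
G(15) = mex{0,3,2} = 1
G(16) = mex{1,0,3} = 2
G(17) = mex{1,0,0} = 2
G(18) = mex{1,0,0} = 2
G(19) = mex{2,1,0} = 3
G(20) = mex{2,1,1} = 0
G(21) = mex{2,1,1} = 0
G(n+10) = G(n) holds for n = 0,…,6 (a full window of length max(S) = 7), so the sequence is purely periodic with period 10.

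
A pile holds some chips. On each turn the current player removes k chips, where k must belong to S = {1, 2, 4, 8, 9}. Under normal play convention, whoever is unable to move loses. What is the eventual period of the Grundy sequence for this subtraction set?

n :  0  1  2  3  4  5  6  7  8  9 10 11 12 13 14 15 16 17 18 19 20 21 22 23 24 25 26 27
G :  0  1  2  0  1  2  0  1  2  3  4  5  3  0  1  2  0  1  2  0  1  2  3  4  5  3  0  1
G(n+13) = G(n) holds for n = 0,…,8 (a full window of length max(S) = 9), so the sequence is purely periodic with period 13.

13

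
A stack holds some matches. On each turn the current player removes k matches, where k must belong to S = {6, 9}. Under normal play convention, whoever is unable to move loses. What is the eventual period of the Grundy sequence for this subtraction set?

15

n :  0  1  2  3  4  5  6  7  8  9 10 11 12 13 14 15 16 17 18 19 20 21 22 23 24 25 26 27 28 29 30 31
G :  0  0  0  0  0  0  1  1  1  1  1  1  2  2  2  0  0  0  0  0  0  1  1  1  1  1  1  2  2  2  0  0
G(n+15) = G(n) holds for n = 0,…,8 (a full window of length max(S) = 9), so the sequence is purely periodic with period 15.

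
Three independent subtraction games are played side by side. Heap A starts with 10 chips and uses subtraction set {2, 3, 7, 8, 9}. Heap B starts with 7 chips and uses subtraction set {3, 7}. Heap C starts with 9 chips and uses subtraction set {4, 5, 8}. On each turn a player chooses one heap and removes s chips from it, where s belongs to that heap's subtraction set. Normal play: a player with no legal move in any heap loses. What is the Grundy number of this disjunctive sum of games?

Heap A, S = {2, 3, 7, 8, 9}:
G(0) = 0
G(1) = mex{} = 0
G(2) = mex{0} = 1
G(3) = mex{0,0} = 1
G(4) = mex{1,0} = 2
G(5) = mex{1,1} = 0
G(6) = mex{2,1} = 0
G(7) = mex{0,2,0} = 1
G(8) = mex{0,0,0,0} = 1
G(9) = mex{1,0,1,0,0} = 2
G(10) = mex{1,1,1,1,0} = 2
G_A(10) = 2.
Heap B, S = {3, 7}:
n : 0 1 2 3 4 5 6 7
G : 0 0 0 1 1 1 0 2
G_B(7) = 2.
Heap C, S = {4, 5, 8}:
G(0) = 0
G(1) = mex{} = 0
G(2) = mex{} = 0
G(3) = mex{} = 0
G(4) = mex{0} = 1
G(5) = mex{0,0} = 1
G(6) = mex{0,0} = 1
G(7) = mex{0,0} = 1
G(8) = mex{1,0,0} = 2
G(9) = mex{1,1,0} = 2
G_C(9) = 2.
Combined Grundy value = 2 ⊕ 2 ⊕ 2 = 2.

2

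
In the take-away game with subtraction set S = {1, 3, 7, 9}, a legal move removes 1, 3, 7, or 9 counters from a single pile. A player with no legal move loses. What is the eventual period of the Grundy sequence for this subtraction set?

G(0) = 0
G(1) = mex{0} = 1
G(2) = mex{1} = 0
G(3) = mex{0,0} = 1
G(4) = mex{1,1} = 0
G(5) = mex{0,0} = 1
G(6) = mex{1,1} = 0
G(7) = mex{0,0,0} = 1
G(8) = mex{1,1,1} = 0
G(9) = mex{0,0,0,0} = 1
G(10) = mex{1,1,1,1} = 0
G(11) = mex{0,0,0,0} = 1
G(12) = mex{1,1,1,1} = 0
G(13) = mex{0,0,0,0} = 1
G(14) = mex{1,1,1,1} = 0
G(n+2) = G(n) holds for n = 0,…,8 (a full window of length max(S) = 9), so the sequence is purely periodic with period 2.

2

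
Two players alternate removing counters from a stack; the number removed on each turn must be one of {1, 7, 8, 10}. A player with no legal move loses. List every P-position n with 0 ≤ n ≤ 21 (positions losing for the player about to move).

G(0) = 0
G(1) = mex{0} = 1
G(2) = mex{1} = 0
G(3) = mex{0} = 1
G(4) = mex{1} = 0
G(5) = mex{0} = 1
G(6) = mex{1} = 0
G(7) = mex{0,0} = 1
G(8) = mex{1,1,0} = 2
G(9) = mex{2,0,1} = 3
G(10) = mex{3,1,0,0} = 2
G(11) = mex{2,0,1,1} = 3
G(12) = mex{3,1,0,0} = 2
G(13) = mex{2,0,1,1} = 3
G(14) = mex{3,1,0,0} = 2
G(15) = mex{2,2,1,1} = 0
G(16) = mex{0,3,2,0} = 1
G(17) = mex{1,2,3,1} = 0
G(18) = mex{0,3,2,2} = 1
G(19) = mex{1,2,3,3} = 0
G(20) = mex{0,3,2,2} = 1
G(21) = mex{1,2,3,3} = 0
P-positions are exactly the n with G(n) = 0.

0, 2, 4, 6, 15, 17, 19, 21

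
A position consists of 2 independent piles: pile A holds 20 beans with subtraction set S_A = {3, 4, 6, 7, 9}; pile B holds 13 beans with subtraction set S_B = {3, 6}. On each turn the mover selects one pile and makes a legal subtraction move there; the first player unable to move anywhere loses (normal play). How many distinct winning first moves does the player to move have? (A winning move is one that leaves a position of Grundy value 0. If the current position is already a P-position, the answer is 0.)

Pile A, S = {3, 4, 6, 7, 9}:
G(0) = 0
G(1) = mex{} = 0
G(2) = mex{} = 0
G(3) = mex{0} = 1
G(4) = mex{0,0} = 1
G(5) = mex{0,0} = 1
G(6) = mex{1,0,0} = 2
G(7) = mex{1,1,0,0} = 2
G(8) = mex{1,1,0,0} = 2
G(9) = mex{2,1,1,0,0} = 3
G(10) = mex{2,2,1,1,0} = 3
G(11) = mex{2,2,1,1,0} = 3
G(12) = mex{3,2,2,1,1} = 0
G(13) = mex{3,3,2,2,1} = 0
G(14) = mex{3,3,2,2,1} = 0
G(15) = mex{0,3,3,2,2} = 1
G(16) = mex{0,0,3,3,2} = 1
G(17) = mex{0,0,3,3,2} = 1
G(18) = mex{1,0,0,3,3} = 2
G(19) = mex{1,1,0,0,3} = 2
G(20) = mex{1,1,0,0,3} = 2
G_A(20) = 2.
Pile B, S = {3, 6}:
G(0) = 0
G(1) = mex{} = 0
G(2) = mex{} = 0
G(3) = mex{0} = 1
G(4) = mex{0} = 1
G(5) = mex{0} = 1
G(6) = mex{1,0} = 2
G(7) = mex{1,0} = 2
G(8) = mex{1,0} = 2
G(9) = mex{2,1} = 0
G(10) = mex{2,1} = 0
G(11) = mex{2,1} = 0
G(12) = mex{0,2} = 1
G(13) = mex{0,2} = 1
G_B(13) = 1.
Combined Grundy value = 2 ⊕ 1 = 3.
A winning move leaves total XOR = 0, i.e. changes one component's Grundy value g to g ⊕ X where X is the current total.
Pile A: need g' = 2⊕3 = 1. Options: 20−3→G=1, 20−4→G=1, 20−6→G=0, 20−7→G=0, 20−9→G=3. Hits: 2.
Pile B: need g' = 1⊕3 = 2. Options: 13−3→G=0, 13−6→G=2. Hits: 1.

3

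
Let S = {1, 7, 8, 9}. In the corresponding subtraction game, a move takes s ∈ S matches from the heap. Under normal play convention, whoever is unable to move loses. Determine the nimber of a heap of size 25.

3

n :  0  1  2  3  4  5  6  7  8  9 10 11 12 13 14 15 16 17 18 19 20 21 22 23 24 25
G :  0  1  0  1  0  1  0  1  2  3  2  3  2  3  2  3  0  1  0  1  0  1  0  1  2  3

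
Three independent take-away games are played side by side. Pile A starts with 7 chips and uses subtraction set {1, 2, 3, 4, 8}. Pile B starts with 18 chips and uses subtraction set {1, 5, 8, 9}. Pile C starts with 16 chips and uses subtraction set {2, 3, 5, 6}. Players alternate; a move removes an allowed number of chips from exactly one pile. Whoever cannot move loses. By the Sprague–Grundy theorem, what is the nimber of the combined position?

Pile A, S = {1, 2, 3, 4, 8}:
G(0) = 0
G(1) = mex{0} = 1
G(2) = mex{1,0} = 2
G(3) = mex{2,1,0} = 3
G(4) = mex{3,2,1,0} = 4
G(5) = mex{4,3,2,1} = 0
G(6) = mex{0,4,3,2} = 1
G(7) = mex{1,0,4,3} = 2
G_A(7) = 2.
Pile B, S = {1, 5, 8, 9}:
G(0) = 0
G(1) = mex{0} = 1
G(2) = mex{1} = 0
G(3) = mex{0} = 1
G(4) = mex{1} = 0
G(5) = mex{0,0} = 1
G(6) = mex{1,1} = 0
G(7) = mex{0,0} = 1
G(8) = mex{1,1,0} = 2
G(9) = mex{2,0,1,0} = 3
G(10) = mex{3,1,0,1} = 2
G(11) = mex{2,0,1,0} = 3
G(12) = mex{3,1,0,1} = 2
G(13) = mex{2,2,1,0} = 3
G(14) = mex{3,3,0,1} = 2
G(15) = mex{2,2,1,0} = 3
G(16) = mex{3,3,2,1} = 0
G(17) = mex{0,2,3,2} = 1
G(18) = mex{1,3,2,3} = 0
G_B(18) = 0.
Pile C, S = {2, 3, 5, 6}:
G(0) = 0
G(1) = mex{} = 0
G(2) = mex{0} = 1
G(3) = mex{0,0} = 1
G(4) = mex{1,0} = 2
G(5) = mex{1,1,0} = 2
G(6) = mex{2,1,0,0} = 3
G(7) = mex{2,2,1,0} = 3
G(8) = mex{3,2,1,1} = 0
G(9) = mex{3,3,2,1} = 0
G(10) = mex{0,3,2,2} = 1
G(11) = mex{0,0,3,2} = 1
G(12) = mex{1,0,3,3} = 2
G(13) = mex{1,1,0,3} = 2
G(14) = mex{2,1,0,0} = 3
G(15) = mex{2,2,1,0} = 3
G(16) = mex{3,2,1,1} = 0
G_C(16) = 0.
Combined Grundy value = 2 ⊕ 0 ⊕ 0 = 2.

2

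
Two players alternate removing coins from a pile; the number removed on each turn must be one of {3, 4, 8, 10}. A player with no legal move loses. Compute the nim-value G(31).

n :  0  1  2  3  4  5  6  7  8  9 10 11 12 13 14 15 16 17 18 19 20 21 22 23 24 25 26 27 28 29 30 31
G :  0  0  0  1  1  1  2  0  2  3  1  3  4  0  0  2  1  1  3  0  0  2  1  1  3  0  0  2  1  1  3  0

0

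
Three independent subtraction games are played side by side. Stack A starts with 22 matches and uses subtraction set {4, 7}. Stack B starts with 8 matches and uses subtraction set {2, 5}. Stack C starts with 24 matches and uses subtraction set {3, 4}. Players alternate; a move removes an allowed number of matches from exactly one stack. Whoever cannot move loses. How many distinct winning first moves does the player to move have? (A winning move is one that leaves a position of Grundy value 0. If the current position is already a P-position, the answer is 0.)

Stack A, S = {4, 7}:
G(0) = 0
G(1) = mex{} = 0
G(2) = mex{} = 0
G(3) = mex{} = 0
G(4) = mex{0} = 1
G(5) = mex{0} = 1
G(6) = mex{0} = 1
G(7) = mex{0,0} = 1
G(8) = mex{1,0} = 2
G(9) = mex{1,0} = 2
G(10) = mex{1,0} = 2
G(11) = mex{1,1} = 0
G(12) = mex{2,1} = 0
G(13) = mex{2,1} = 0
G(14) = mex{2,1} = 0
G(15) = mex{0,2} = 1
G(16) = mex{0,2} = 1
G(17) = mex{0,2} = 1
G(18) = mex{0,0} = 1
G(19) = mex{1,0} = 2
G(20) = mex{1,0} = 2
G(21) = mex{1,0} = 2
G(22) = mex{1,1} = 0
G_A(22) = 0.
Stack B, S = {2, 5}:
n : 0 1 2 3 4 5 6 7 8
G : 0 0 1 1 0 2 1 0 0
G_B(8) = 0.
Stack C, S = {3, 4}:
G(0) = 0
G(1) = mex{} = 0
G(2) = mex{} = 0
G(3) = mex{0} = 1
G(4) = mex{0,0} = 1
G(5) = mex{0,0} = 1
G(6) = mex{1,0} = 2
G(7) = mex{1,1} = 0
G(8) = mex{1,1} = 0
G(9) = mex{2,1} = 0
G(10) = mex{0,2} = 1
G(11) = mex{0,0} = 1
G(12) = mex{0,0} = 1
G(13) = mex{1,0} = 2
G(14) = mex{1,1} = 0
G(15) = mex{1,1} = 0
G(16) = mex{2,1} = 0
G(17) = mex{0,2} = 1
G(18) = mex{0,0} = 1
G(19) = mex{0,0} = 1
G(20) = mex{1,0} = 2
G(21) = mex{1,1} = 0
G(22) = mex{1,1} = 0
G(23) = mex{2,1} = 0
G(24) = mex{0,2} = 1
G_C(24) = 1.
Combined Grundy value = 0 ⊕ 0 ⊕ 1 = 1.
A winning move leaves total XOR = 0, i.e. changes one component's Grundy value g to g ⊕ X where X is the current total.
Stack A: need g' = 0⊕1 = 1. Options: 22−4→G=1, 22−7→G=1. Hits: 2.
Stack B: need g' = 0⊕1 = 1. Options: 8−2→G=1, 8−5→G=1. Hits: 2.
Stack C: need g' = 1⊕1 = 0. Options: 24−3→G=0, 24−4→G=2. Hits: 1.

5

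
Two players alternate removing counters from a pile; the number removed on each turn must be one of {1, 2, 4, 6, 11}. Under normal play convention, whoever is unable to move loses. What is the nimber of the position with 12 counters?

4

G(0) = 0
G(1) = mex{0} = 1
G(2) = mex{1,0} = 2
G(3) = mex{2,1} = 0
G(4) = mex{0,2,0} = 1
G(5) = mex{1,0,1} = 2
G(6) = mex{2,1,2,0} = 3
G(7) = mex{3,2,0,1} = 4
G(8) = mex{4,3,1,2} = 0
G(9) = mex{0,4,2,0} = 1
G(10) = mex{1,0,3,1} = 2
G(11) = mex{2,1,4,2,0} = 3
G(12) = mex{3,2,0,3,1} = 4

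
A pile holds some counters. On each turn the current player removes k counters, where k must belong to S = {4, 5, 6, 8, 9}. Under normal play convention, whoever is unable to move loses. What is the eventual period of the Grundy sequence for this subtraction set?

G(0) = 0
G(1) = mex{} = 0
G(2) = mex{} = 0
G(3) = mex{} = 0
G(4) = mex{0} = 1
G(5) = mex{0,0} = 1
G(6) = mex{0,0,0} = 1
G(7) = mex{0,0,0} = 1
G(8) = mex{1,0,0,0} = 2
G(9) = mex{1,1,0,0,0} = 2
G(10) = mex{1,1,1,0,0} = 2
G(11) = mex{1,1,1,0,0} = 2
G(12) = mex{2,1,1,1,0} = 3
G(13) = mex{2,2,1,1,1} = 0
G(14) = mex{2,2,2,1,1} = 0
G(15) = mex{2,2,2,1,1} = 0
G(16) = mex{3,2,2,2,1} = 0
G(17) = mex{0,3,2,2,2} = 1
G(18) = mex{0,0,3,2,2} = 1
G(19) = mex{0,0,0,2,2} = 1
G(20) = mex{0,0,0,3,2} = 1
G(21) = mex{1,0,0,0,3} = 2
G(22) = mex{1,1,0,0,0} = 2
G(23) = mex{1,1,1,0,0} = 2
G(24) = mex{1,1,1,0,0} = 2
G(25) = mex{2,1,1,1,0} = 3
G(26) = mex{2,2,1,1,1} = 0
G(27) = mex{2,2,2,1,1} = 0
G(n+13) = G(n) holds for n = 0,…,8 (a full window of length max(S) = 9), so the sequence is purely periodic with period 13.

13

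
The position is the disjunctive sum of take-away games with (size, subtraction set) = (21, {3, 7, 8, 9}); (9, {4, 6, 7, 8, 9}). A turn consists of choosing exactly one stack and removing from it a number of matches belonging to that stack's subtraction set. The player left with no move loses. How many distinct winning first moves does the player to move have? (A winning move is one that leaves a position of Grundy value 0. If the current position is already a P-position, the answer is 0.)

Stack A, S = {3, 7, 8, 9}:
G(0) = 0
G(1) = mex{} = 0
G(2) = mex{} = 0
G(3) = mex{0} = 1
G(4) = mex{0} = 1
G(5) = mex{0} = 1
G(6) = mex{1} = 0
G(7) = mex{1,0} = 2
G(8) = mex{1,0,0} = 2
G(9) = mex{0,0,0,0} = 1
G(10) = mex{2,1,0,0} = 3
G(11) = mex{2,1,1,0} = 3
G(12) = mex{1,1,1,1} = 0
G(13) = mex{3,0,1,1} = 2
G(14) = mex{3,2,0,1} = 4
G(15) = mex{0,2,2,0} = 1
G(16) = mex{2,1,2,2} = 0
G(17) = mex{4,3,1,2} = 0
G(18) = mex{1,3,3,1} = 0
G(19) = mex{0,0,3,3} = 1
G(20) = mex{0,2,0,3} = 1
G(21) = mex{0,4,2,0} = 1
G_A(21) = 1.
Stack B, S = {4, 6, 7, 8, 9}:
G(0) = 0
G(1) = mex{} = 0
G(2) = mex{} = 0
G(3) = mex{} = 0
G(4) = mex{0} = 1
G(5) = mex{0} = 1
G(6) = mex{0,0} = 1
G(7) = mex{0,0,0} = 1
G(8) = mex{1,0,0,0} = 2
G(9) = mex{1,0,0,0,0} = 2
G_B(9) = 2.
Combined Grundy value = 1 ⊕ 2 = 3.
A winning move leaves total XOR = 0, i.e. changes one component's Grundy value g to g ⊕ X where X is the current total.
Stack A: need g' = 1⊕3 = 2. Options: 21−3→G=0, 21−7→G=4, 21−8→G=2, 21−9→G=0. Hits: 1.
Stack B: need g' = 2⊕3 = 1. Options: 9−4→G=1, 9−6→G=0, 9−7→G=0, 9−8→G=0, 9−9→G=0. Hits: 1.

2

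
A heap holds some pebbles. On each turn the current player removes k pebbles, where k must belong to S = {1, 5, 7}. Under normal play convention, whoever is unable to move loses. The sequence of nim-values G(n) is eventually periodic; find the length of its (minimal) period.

2

G(0) = 0
G(1) = mex{0} = 1
G(2) = mex{1} = 0
G(3) = mex{0} = 1
G(4) = mex{1} = 0
G(5) = mex{0,0} = 1
G(6) = mex{1,1} = 0
G(7) = mex{0,0,0} = 1
G(8) = mex{1,1,1} = 0
G(9) = mex{0,0,0} = 1
G(10) = mex{1,1,1} = 0
G(11) = mex{0,0,0} = 1
G(12) = mex{1,1,1} = 0
G(13) = mex{0,0,0} = 1
G(14) = mex{1,1,1} = 0
G(n+2) = G(n) holds for n = 0,…,6 (a full window of length max(S) = 7), so the sequence is purely periodic with period 2.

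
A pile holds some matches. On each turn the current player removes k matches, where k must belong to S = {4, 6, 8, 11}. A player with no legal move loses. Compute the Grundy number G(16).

0

G(0) = 0
G(1) = mex{} = 0
G(2) = mex{} = 0
G(3) = mex{} = 0
G(4) = mex{0} = 1
G(5) = mex{0} = 1
G(6) = mex{0,0} = 1
G(7) = mex{0,0} = 1
G(8) = mex{1,0,0} = 2
G(9) = mex{1,0,0} = 2
G(10) = mex{1,1,0} = 2
G(11) = mex{1,1,0,0} = 2
G(12) = mex{2,1,1,0} = 3
G(13) = mex{2,1,1,0} = 3
G(14) = mex{2,2,1,0} = 3
G(15) = mex{2,2,1,1} = 0
G(16) = mex{3,2,2,1} = 0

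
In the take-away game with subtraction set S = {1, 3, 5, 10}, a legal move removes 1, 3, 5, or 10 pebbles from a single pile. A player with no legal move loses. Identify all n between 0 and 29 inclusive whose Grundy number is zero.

n :  0  1  2  3  4  5  6  7  8  9 10 11 12 13 14 15 16 17 18 19 20 21 22 23 24 25 26 27 28 29
G :  0  1  0  1  0  1  0  1  0  1  2  3  2  3  2  0  1  0  1  0  1  0  1  0  1  2  3  2  3  2
P-positions are exactly the n with G(n) = 0.

0, 2, 4, 6, 8, 15, 17, 19, 21, 23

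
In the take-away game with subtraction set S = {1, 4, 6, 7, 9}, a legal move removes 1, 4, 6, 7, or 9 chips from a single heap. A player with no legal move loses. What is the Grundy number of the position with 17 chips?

G(0) = 0
G(1) = mex{0} = 1
G(2) = mex{1} = 0
G(3) = mex{0} = 1
G(4) = mex{1,0} = 2
G(5) = mex{2,1} = 0
G(6) = mex{0,0,0} = 1
G(7) = mex{1,1,1,0} = 2
G(8) = mex{2,2,0,1} = 3
G(9) = mex{3,0,1,0,0} = 2
G(10) = mex{2,1,2,1,1} = 0
G(11) = mex{0,2,0,2,0} = 1
G(12) = mex{1,3,1,0,1} = 2
G(13) = mex{2,2,2,1,2} = 0
G(14) = mex{0,0,3,2,0} = 1
G(15) = mex{1,1,2,3,1} = 0
G(16) = mex{0,2,0,2,2} = 1
G(17) = mex{1,0,1,0,3} = 2

2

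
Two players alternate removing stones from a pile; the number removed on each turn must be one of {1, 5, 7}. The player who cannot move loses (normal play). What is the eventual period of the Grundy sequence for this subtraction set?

G(0) = 0
G(1) = mex{0} = 1
G(2) = mex{1} = 0
G(3) = mex{0} = 1
G(4) = mex{1} = 0
G(5) = mex{0,0} = 1
G(6) = mex{1,1} = 0
G(7) = mex{0,0,0} = 1
G(8) = mex{1,1,1} = 0
G(9) = mex{0,0,0} = 1
G(10) = mex{1,1,1} = 0
G(11) = mex{0,0,0} = 1
G(12) = mex{1,1,1} = 0
G(13) = mex{0,0,0} = 1
G(14) = mex{1,1,1} = 0
G(n+2) = G(n) holds for n = 0,…,6 (a full window of length max(S) = 7), so the sequence is purely periodic with period 2.

2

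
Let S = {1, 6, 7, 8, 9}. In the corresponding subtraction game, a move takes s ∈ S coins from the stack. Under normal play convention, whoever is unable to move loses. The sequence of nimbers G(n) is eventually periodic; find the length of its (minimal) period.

14

G(0) = 0
G(1) = mex{0} = 1
G(2) = mex{1} = 0
G(3) = mex{0} = 1
G(4) = mex{1} = 0
G(5) = mex{0} = 1
G(6) = mex{1,0} = 2
G(7) = mex{2,1,0} = 3
G(8) = mex{3,0,1,0} = 2
G(9) = mex{2,1,0,1,0} = 3
G(10) = mex{3,0,1,0,1} = 2
G(11) = mex{2,1,0,1,0} = 3
G(12) = mex{3,2,1,0,1} = 4
G(13) = mex{4,3,2,1,0} = 5
G(14) = mex{5,2,3,2,1} = 0
G(15) = mex{0,3,2,3,2} = 1
G(16) = mex{1,2,3,2,3} = 0
G(17) = mex{0,3,2,3,2} = 1
G(18) = mex{1,4,3,2,3} = 0
G(19) = mex{0,5,4,3,2} = 1
G(20) = mex{1,0,5,4,3} = 2
G(21) = mex{2,1,0,5,4} = 3
G(22) = mex{3,0,1,0,5} = 2
G(23) = mex{2,1,0,1,0} = 3
G(24) = mex{3,0,1,0,1} = 2
G(25) = mex{2,1,0,1,0} = 3
G(26) = mex{3,2,1,0,1} = 4
G(27) = mex{4,3,2,1,0} = 5
G(28) = mex{5,2,3,2,1} = 0
G(29) = mex{0,3,2,3,2} = 1
G(n+14) = G(n) holds for n = 0,…,8 (a full window of length max(S) = 9), so the sequence is purely periodic with period 14.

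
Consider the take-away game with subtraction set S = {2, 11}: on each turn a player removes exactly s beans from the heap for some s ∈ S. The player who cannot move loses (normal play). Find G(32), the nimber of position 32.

G(0) = 0
G(1) = mex{} = 0
G(2) = mex{0} = 1
G(3) = mex{0} = 1
G(4) = mex{1} = 0
G(5) = mex{1} = 0
G(6) = mex{0} = 1
G(7) = mex{0} = 1
G(8) = mex{1} = 0
G(9) = mex{1} = 0
G(10) = mex{0} = 1
G(11) = mex{0,0} = 1
G(12) = mex{1,0} = 2
G(13) = mex{1,1} = 0
G(14) = mex{2,1} = 0
G(15) = mex{0,0} = 1
G(16) = mex{0,0} = 1
G(17) = mex{1,1} = 0
G(18) = mex{1,1} = 0
G(19) = mex{0,0} = 1
G(20) = mex{0,0} = 1
G(21) = mex{1,1} = 0
G(22) = mex{1,1} = 0
G(23) = mex{0,2} = 1
G(24) = mex{0,0} = 1
G(25) = mex{1,0} = 2
G(26) = mex{1,1} = 0
G(27) = mex{2,1} = 0
G(28) = mex{0,0} = 1
G(29) = mex{0,0} = 1
G(30) = mex{1,1} = 0
G(31) = mex{1,1} = 0
G(32) = mex{0,0} = 1

1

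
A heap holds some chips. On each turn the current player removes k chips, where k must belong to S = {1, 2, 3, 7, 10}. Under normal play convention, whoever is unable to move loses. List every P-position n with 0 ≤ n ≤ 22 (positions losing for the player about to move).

0, 4, 8, 12, 16, 20

G(0) = 0
G(1) = mex{0} = 1
G(2) = mex{1,0} = 2
G(3) = mex{2,1,0} = 3
G(4) = mex{3,2,1} = 0
G(5) = mex{0,3,2} = 1
G(6) = mex{1,0,3} = 2
G(7) = mex{2,1,0,0} = 3
G(8) = mex{3,2,1,1} = 0
G(9) = mex{0,3,2,2} = 1
G(10) = mex{1,0,3,3,0} = 2
G(11) = mex{2,1,0,0,1} = 3
G(12) = mex{3,2,1,1,2} = 0
G(13) = mex{0,3,2,2,3} = 1
G(14) = mex{1,0,3,3,0} = 2
G(15) = mex{2,1,0,0,1} = 3
G(16) = mex{3,2,1,1,2} = 0
G(17) = mex{0,3,2,2,3} = 1
G(18) = mex{1,0,3,3,0} = 2
G(19) = mex{2,1,0,0,1} = 3
G(20) = mex{3,2,1,1,2} = 0
G(21) = mex{0,3,2,2,3} = 1
G(22) = mex{1,0,3,3,0} = 2
P-positions are exactly the n with G(n) = 0.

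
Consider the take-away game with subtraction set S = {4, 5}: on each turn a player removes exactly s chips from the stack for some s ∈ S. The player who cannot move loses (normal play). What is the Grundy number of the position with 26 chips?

n :  0  1  2  3  4  5  6  7  8  9 10 11 12 13 14 15 16 17 18 19 20 21 22 23 24 25 26
G :  0  0  0  0  1  1  1  1  2  0  0  0  0  1  1  1  1  2  0  0  0  0  1  1  1  1  2

2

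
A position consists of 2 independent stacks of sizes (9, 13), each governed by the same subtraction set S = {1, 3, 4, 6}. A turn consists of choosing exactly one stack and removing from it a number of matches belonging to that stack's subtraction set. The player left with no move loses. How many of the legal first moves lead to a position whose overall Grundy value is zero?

3

All stacks use S = {1, 3, 4, 6}:
n :  0  1  2  3  4  5  6  7  8  9 10 11 12 13
G :  0  1  0  1  2  3  2  0  1  0  1  2  3  2
Stack A: G(9) = 0.
Stack B: G(13) = 2.
Combined Grundy value = 0 ⊕ 2 = 2.
A winning move leaves total XOR = 0, i.e. changes one component's Grundy value g to g ⊕ X where X is the current total.
Stack A: need g' = 0⊕2 = 2. Options: 9−1→G=1, 9−3→G=2, 9−4→G=3, 9−6→G=1. Hits: 1.
Stack B: need g' = 2⊕2 = 0. Options: 13−1→G=3, 13−3→G=1, 13−4→G=0, 13−6→G=0. Hits: 2.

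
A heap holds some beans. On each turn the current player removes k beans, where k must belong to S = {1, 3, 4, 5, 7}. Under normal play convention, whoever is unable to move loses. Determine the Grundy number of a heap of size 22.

n :  0  1  2  3  4  5  6  7  8  9 10 11 12 13 14 15 16 17 18 19 20 21 22
G :  0  1  0  1  2  3  2  3  0  1  0  1  2  3  2  3  0  1  0  1  2  3  2

2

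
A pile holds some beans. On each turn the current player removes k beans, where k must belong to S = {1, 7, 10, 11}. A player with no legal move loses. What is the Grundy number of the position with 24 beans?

0

G(0) = 0
G(1) = mex{0} = 1
G(2) = mex{1} = 0
G(3) = mex{0} = 1
G(4) = mex{1} = 0
G(5) = mex{0} = 1
G(6) = mex{1} = 0
G(7) = mex{0,0} = 1
G(8) = mex{1,1} = 0
G(9) = mex{0,0} = 1
G(10) = mex{1,1,0} = 2
G(11) = mex{2,0,1,0} = 3
G(12) = mex{3,1,0,1} = 2
G(13) = mex{2,0,1,0} = 3
G(14) = mex{3,1,0,1} = 2
G(15) = mex{2,0,1,0} = 3
G(16) = mex{3,1,0,1} = 2
G(17) = mex{2,2,1,0} = 3
G(18) = mex{3,3,0,1} = 2
G(19) = mex{2,2,1,0} = 3
G(20) = mex{3,3,2,1} = 0
G(21) = mex{0,2,3,2} = 1
G(22) = mex{1,3,2,3} = 0
G(23) = mex{0,2,3,2} = 1
G(24) = mex{1,3,2,3} = 0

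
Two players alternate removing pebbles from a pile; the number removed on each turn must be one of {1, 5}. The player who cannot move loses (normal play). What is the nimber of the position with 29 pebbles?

G(0) = 0
G(1) = mex{0} = 1
G(2) = mex{1} = 0
G(3) = mex{0} = 1
G(4) = mex{1} = 0
G(5) = mex{0,0} = 1
G(6) = mex{1,1} = 0
G(7) = mex{0,0} = 1
G(8) = mex{1,1} = 0
G(9) = mex{0,0} = 1
G(10) = mex{1,1} = 0
G(11) = mex{0,0} = 1
G(12) = mex{1,1} = 0
G(13) = mex{0,0} = 1
G(14) = mex{1,1} = 0
G(15) = mex{0,0} = 1
G(16) = mex{1,1} = 0
G(17) = mex{0,0} = 1
G(18) = mex{1,1} = 0
G(19) = mex{0,0} = 1
G(20) = mex{1,1} = 0
G(21) = mex{0,0} = 1
G(22) = mex{1,1} = 0
G(23) = mex{0,0} = 1
G(24) = mex{1,1} = 0
G(25) = mex{0,0} = 1
G(26) = mex{1,1} = 0
G(27) = mex{0,0} = 1
G(28) = mex{1,1} = 0
G(29) = mex{0,0} = 1

1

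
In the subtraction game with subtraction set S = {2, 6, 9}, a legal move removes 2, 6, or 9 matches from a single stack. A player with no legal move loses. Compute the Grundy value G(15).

0

n :  0  1  2  3  4  5  6  7  8  9 10 11 12 13 14 15
G :  0  0  1  1  0  0  1  1  0  2  1  3  0  2  1  0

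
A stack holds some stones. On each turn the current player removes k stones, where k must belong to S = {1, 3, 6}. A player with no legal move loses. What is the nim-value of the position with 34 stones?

3

n :  0  1  2  3  4  5  6  7  8  9 10 11 12 13 14 15 16 17 18 19 20 21 22 23 24 25 26 27 28 29 30 31 32 33 34
G :  0  1  0  1  0  1  2  3  2  0  1  0  1  0  1  2  3  2  0  1  0  1  0  1  2  3  2  0  1  0  1  0  1  2  3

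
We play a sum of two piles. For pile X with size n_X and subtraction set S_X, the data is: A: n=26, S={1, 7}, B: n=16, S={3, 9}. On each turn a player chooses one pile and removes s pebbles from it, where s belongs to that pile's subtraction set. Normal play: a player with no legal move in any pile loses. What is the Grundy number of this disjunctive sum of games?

1

Pile A, S = {1, 7}:
G(0) = 0
G(1) = mex{0} = 1
G(2) = mex{1} = 0
G(3) = mex{0} = 1
G(4) = mex{1} = 0
G(5) = mex{0} = 1
G(6) = mex{1} = 0
G(7) = mex{0,0} = 1
G(8) = mex{1,1} = 0
G(9) = mex{0,0} = 1
G(10) = mex{1,1} = 0
G(11) = mex{0,0} = 1
G(12) = mex{1,1} = 0
G(13) = mex{0,0} = 1
G(14) = mex{1,1} = 0
G(15) = mex{0,0} = 1
G(16) = mex{1,1} = 0
G(17) = mex{0,0} = 1
G(18) = mex{1,1} = 0
G(19) = mex{0,0} = 1
G(20) = mex{1,1} = 0
G(21) = mex{0,0} = 1
G(22) = mex{1,1} = 0
G(23) = mex{0,0} = 1
G(24) = mex{1,1} = 0
G(25) = mex{0,0} = 1
G(26) = mex{1,1} = 0
G_A(26) = 0.
Pile B, S = {3, 9}:
n :  0  1  2  3  4  5  6  7  8  9 10 11 12 13 14 15 16
G :  0  0  0  1  1  1  0  0  0  1  1  1  0  0  0  1  1
G_B(16) = 1.
Combined Grundy value = 0 ⊕ 1 = 1.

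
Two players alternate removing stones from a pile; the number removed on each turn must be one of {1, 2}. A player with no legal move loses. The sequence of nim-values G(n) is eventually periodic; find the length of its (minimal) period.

n :  0  1  2  3  4  5  6  7  8  9 10 11 12 13 14
G :  0  1  2  0  1  2  0  1  2  0  1  2  0  1  2
G(n+3) = G(n) holds for n = 0,…,1 (a full window of length max(S) = 2), so the sequence is purely periodic with period 3.

3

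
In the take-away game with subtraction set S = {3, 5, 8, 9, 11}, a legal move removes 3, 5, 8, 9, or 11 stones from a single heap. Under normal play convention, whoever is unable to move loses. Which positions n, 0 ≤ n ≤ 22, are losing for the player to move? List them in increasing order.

0, 1, 2, 14, 15, 16

n :  0  1  2  3  4  5  6  7  8  9 10 11 12 13 14 15 16 17 18 19 20 21 22
G :  0  0  0  1  1  1  2  2  2  3  3  3  4  4  0  0  0  1  1  1  2  2  2
P-positions are exactly the n with G(n) = 0.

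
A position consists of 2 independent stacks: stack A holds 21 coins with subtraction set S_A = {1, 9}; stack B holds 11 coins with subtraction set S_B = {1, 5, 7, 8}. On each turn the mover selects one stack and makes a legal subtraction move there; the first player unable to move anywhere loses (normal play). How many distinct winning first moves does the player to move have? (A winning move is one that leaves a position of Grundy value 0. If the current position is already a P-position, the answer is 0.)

1

Stack A, S = {1, 9}:
G(0) = 0
G(1) = mex{0} = 1
G(2) = mex{1} = 0
G(3) = mex{0} = 1
G(4) = mex{1} = 0
G(5) = mex{0} = 1
G(6) = mex{1} = 0
G(7) = mex{0} = 1
G(8) = mex{1} = 0
G(9) = mex{0,0} = 1
G(10) = mex{1,1} = 0
G(11) = mex{0,0} = 1
G(12) = mex{1,1} = 0
G(13) = mex{0,0} = 1
G(14) = mex{1,1} = 0
G(15) = mex{0,0} = 1
G(16) = mex{1,1} = 0
G(17) = mex{0,0} = 1
G(18) = mex{1,1} = 0
G(19) = mex{0,0} = 1
G(20) = mex{1,1} = 0
G(21) = mex{0,0} = 1
G_A(21) = 1.
Stack B, S = {1, 5, 7, 8}:
G(0) = 0
G(1) = mex{0} = 1
G(2) = mex{1} = 0
G(3) = mex{0} = 1
G(4) = mex{1} = 0
G(5) = mex{0,0} = 1
G(6) = mex{1,1} = 0
G(7) = mex{0,0,0} = 1
G(8) = mex{1,1,1,0} = 2
G(9) = mex{2,0,0,1} = 3
G(10) = mex{3,1,1,0} = 2
G(11) = mex{2,0,0,1} = 3
G_B(11) = 3.
Combined Grundy value = 1 ⊕ 3 = 2.
A winning move leaves total XOR = 0, i.e. changes one component's Grundy value g to g ⊕ X where X is the current total.
Stack A: need g' = 1⊕2 = 3. Options: 21−1→G=0, 21−9→G=0. Hits: 0.
Stack B: need g' = 3⊕2 = 1. Options: 11−1→G=2, 11−5→G=0, 11−7→G=0, 11−8→G=1. Hits: 1.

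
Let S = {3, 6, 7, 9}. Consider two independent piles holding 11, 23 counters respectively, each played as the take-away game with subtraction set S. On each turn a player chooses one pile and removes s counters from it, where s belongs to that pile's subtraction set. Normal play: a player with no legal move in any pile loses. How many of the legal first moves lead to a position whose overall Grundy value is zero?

0

All piles use S = {3, 6, 7, 9}:
G(0) = 0
G(1) = mex{} = 0
G(2) = mex{} = 0
G(3) = mex{0} = 1
G(4) = mex{0} = 1
G(5) = mex{0} = 1
G(6) = mex{1,0} = 2
G(7) = mex{1,0,0} = 2
G(8) = mex{1,0,0} = 2
G(9) = mex{2,1,0,0} = 3
G(10) = mex{2,1,1,0} = 3
G(11) = mex{2,1,1,0} = 3
G(12) = mex{3,2,1,1} = 0
G(13) = mex{3,2,2,1} = 0
G(14) = mex{3,2,2,1} = 0
G(15) = mex{0,3,2,2} = 1
G(16) = mex{0,3,3,2} = 1
G(17) = mex{0,3,3,2} = 1
G(18) = mex{1,0,3,3} = 2
G(19) = mex{1,0,0,3} = 2
G(20) = mex{1,0,0,3} = 2
G(21) = mex{2,1,0,0} = 3
G(22) = mex{2,1,1,0} = 3
G(23) = mex{2,1,1,0} = 3
Pile A: G(11) = 3.
Pile B: G(23) = 3.
Combined Grundy value = 3 ⊕ 3 = 0.
A winning move leaves total XOR = 0, i.e. changes one component's Grundy value g to g ⊕ X where X is the current total.
Pile A: target g' = 3⊕0 = 3, but every legal move changes the Grundy value (mex property), so 0 moves.
Pile B: target g' = 3⊕0 = 3, but every legal move changes the Grundy value (mex property), so 0 moves.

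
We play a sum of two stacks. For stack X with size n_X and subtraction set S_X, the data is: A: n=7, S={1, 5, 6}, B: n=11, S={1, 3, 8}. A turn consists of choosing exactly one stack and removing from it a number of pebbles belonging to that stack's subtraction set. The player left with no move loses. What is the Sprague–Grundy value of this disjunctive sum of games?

3

Stack A, S = {1, 5, 6}:
G(0) = 0
G(1) = mex{0} = 1
G(2) = mex{1} = 0
G(3) = mex{0} = 1
G(4) = mex{1} = 0
G(5) = mex{0,0} = 1
G(6) = mex{1,1,0} = 2
G(7) = mex{2,0,1} = 3
G_A(7) = 3.
Stack B, S = {1, 3, 8}:
n :  0  1  2  3  4  5  6  7  8  9 10 11
G :  0  1  0  1  0  1  0  1  2  3  2  0
G_B(11) = 0.
Combined Grundy value = 3 ⊕ 0 = 3.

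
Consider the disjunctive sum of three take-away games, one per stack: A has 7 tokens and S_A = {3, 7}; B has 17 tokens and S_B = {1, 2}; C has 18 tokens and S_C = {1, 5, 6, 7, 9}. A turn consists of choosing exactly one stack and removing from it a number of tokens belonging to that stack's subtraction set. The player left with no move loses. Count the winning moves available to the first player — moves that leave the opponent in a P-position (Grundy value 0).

Stack A, S = {3, 7}:
n : 0 1 2 3 4 5 6 7
G : 0 0 0 1 1 1 0 2
G_A(7) = 2.
Stack B, S = {1, 2}:
n :  0  1  2  3  4  5  6  7  8  9 10 11 12 13 14 15 16 17
G :  0  1  2  0  1  2  0  1  2  0  1  2  0  1  2  0  1  2
G_B(17) = 2.
Stack C, S = {1, 5, 6, 7, 9}:
G(0) = 0
G(1) = mex{0} = 1
G(2) = mex{1} = 0
G(3) = mex{0} = 1
G(4) = mex{1} = 0
G(5) = mex{0,0} = 1
G(6) = mex{1,1,0} = 2
G(7) = mex{2,0,1,0} = 3
G(8) = mex{3,1,0,1} = 2
G(9) = mex{2,0,1,0,0} = 3
G(10) = mex{3,1,0,1,1} = 2
G(11) = mex{2,2,1,0,0} = 3
G(12) = mex{3,3,2,1,1} = 0
G(13) = mex{0,2,3,2,0} = 1
G(14) = mex{1,3,2,3,1} = 0
G(15) = mex{0,2,3,2,2} = 1
G(16) = mex{1,3,2,3,3} = 0
G(17) = mex{0,0,3,2,2} = 1
G(18) = mex{1,1,0,3,3} = 2
G_C(18) = 2.
Combined Grundy value = 2 ⊕ 2 ⊕ 2 = 2.
A winning move leaves total XOR = 0, i.e. changes one component's Grundy value g to g ⊕ X where X is the current total.
Stack A: need g' = 2⊕2 = 0. Options: 7−3→G=1, 7−7→G=0. Hits: 1.
Stack B: need g' = 2⊕2 = 0. Options: 17−1→G=1, 17−2→G=0. Hits: 1.
Stack C: need g' = 2⊕2 = 0. Options: 18−1→G=1, 18−5→G=1, 18−6→G=0, 18−7→G=3, 18−9→G=3. Hits: 1.

3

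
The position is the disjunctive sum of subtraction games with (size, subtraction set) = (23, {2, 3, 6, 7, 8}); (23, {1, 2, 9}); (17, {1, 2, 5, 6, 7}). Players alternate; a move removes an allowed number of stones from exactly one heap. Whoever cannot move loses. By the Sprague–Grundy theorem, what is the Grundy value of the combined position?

1

Heap A, S = {2, 3, 6, 7, 8}:
n :  0  1  2  3  4  5  6  7  8  9 10 11 12 13 14 15 16 17 18 19 20 21 22 23
G :  0  0  1  1  2  0  3  1  2  2  0  3  1  2  0  0  1  1  2  0  3  1  2  2
G_A(23) = 2.
Heap B, S = {1, 2, 9}:
G(0) = 0
G(1) = mex{0} = 1
G(2) = mex{1,0} = 2
G(3) = mex{2,1} = 0
G(4) = mex{0,2} = 1
G(5) = mex{1,0} = 2
G(6) = mex{2,1} = 0
G(7) = mex{0,2} = 1
G(8) = mex{1,0} = 2
G(9) = mex{2,1,0} = 3
G(10) = mex{3,2,1} = 0
G(11) = mex{0,3,2} = 1
G(12) = mex{1,0,0} = 2
G(13) = mex{2,1,1} = 0
G(14) = mex{0,2,2} = 1
G(15) = mex{1,0,0} = 2
G(16) = mex{2,1,1} = 0
G(17) = mex{0,2,2} = 1
G(18) = mex{1,0,3} = 2
G(19) = mex{2,1,0} = 3
G(20) = mex{3,2,1} = 0
G(21) = mex{0,3,2} = 1
G(22) = mex{1,0,0} = 2
G(23) = mex{2,1,1} = 0
G_B(23) = 0.
Heap C, S = {1, 2, 5, 6, 7}:
n :  0  1  2  3  4  5  6  7  8  9 10 11 12 13 14 15 16 17
G :  0  1  2  0  1  2  3  4  5  3  4  0  1  2  0  1  2  3
G_C(17) = 3.
Combined Grundy value = 2 ⊕ 0 ⊕ 3 = 1.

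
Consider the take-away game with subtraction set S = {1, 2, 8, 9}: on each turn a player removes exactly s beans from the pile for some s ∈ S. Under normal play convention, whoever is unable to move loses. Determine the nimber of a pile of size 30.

G(0) = 0
G(1) = mex{0} = 1
G(2) = mex{1,0} = 2
G(3) = mex{2,1} = 0
G(4) = mex{0,2} = 1
G(5) = mex{1,0} = 2
G(6) = mex{2,1} = 0
G(7) = mex{0,2} = 1
G(8) = mex{1,0,0} = 2
G(9) = mex{2,1,1,0} = 3
G(10) = mex{3,2,2,1} = 0
G(11) = mex{0,3,0,2} = 1
G(12) = mex{1,0,1,0} = 2
G(13) = mex{2,1,2,1} = 0
G(14) = mex{0,2,0,2} = 1
G(15) = mex{1,0,1,0} = 2
G(16) = mex{2,1,2,1} = 0
G(17) = mex{0,2,3,2} = 1
G(18) = mex{1,0,0,3} = 2
G(19) = mex{2,1,1,0} = 3
G(20) = mex{3,2,2,1} = 0
G(21) = mex{0,3,0,2} = 1
G(22) = mex{1,0,1,0} = 2
G(23) = mex{2,1,2,1} = 0
G(24) = mex{0,2,0,2} = 1
G(25) = mex{1,0,1,0} = 2
G(26) = mex{2,1,2,1} = 0
G(27) = mex{0,2,3,2} = 1
G(28) = mex{1,0,0,3} = 2
G(29) = mex{2,1,1,0} = 3
G(30) = mex{3,2,2,1} = 0

0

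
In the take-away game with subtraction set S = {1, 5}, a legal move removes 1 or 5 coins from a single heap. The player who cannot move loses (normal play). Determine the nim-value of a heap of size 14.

G(0) = 0
G(1) = mex{0} = 1
G(2) = mex{1} = 0
G(3) = mex{0} = 1
G(4) = mex{1} = 0
G(5) = mex{0,0} = 1
G(6) = mex{1,1} = 0
G(7) = mex{0,0} = 1
G(8) = mex{1,1} = 0
G(9) = mex{0,0} = 1
G(10) = mex{1,1} = 0
G(11) = mex{0,0} = 1
G(12) = mex{1,1} = 0
G(13) = mex{0,0} = 1
G(14) = mex{1,1} = 0

0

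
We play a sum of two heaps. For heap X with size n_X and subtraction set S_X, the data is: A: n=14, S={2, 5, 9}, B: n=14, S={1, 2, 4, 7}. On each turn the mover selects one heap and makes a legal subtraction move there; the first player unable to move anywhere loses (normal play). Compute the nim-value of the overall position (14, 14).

Heap A, S = {2, 5, 9}:
G(0) = 0
G(1) = mex{} = 0
G(2) = mex{0} = 1
G(3) = mex{0} = 1
G(4) = mex{1} = 0
G(5) = mex{1,0} = 2
G(6) = mex{0,0} = 1
G(7) = mex{2,1} = 0
G(8) = mex{1,1} = 0
G(9) = mex{0,0,0} = 1
G(10) = mex{0,2,0} = 1
G(11) = mex{1,1,1} = 0
G(12) = mex{1,0,1} = 2
G(13) = mex{0,0,0} = 1
G(14) = mex{2,1,2} = 0
G_A(14) = 0.
Heap B, S = {1, 2, 4, 7}:
G(0) = 0
G(1) = mex{0} = 1
G(2) = mex{1,0} = 2
G(3) = mex{2,1} = 0
G(4) = mex{0,2,0} = 1
G(5) = mex{1,0,1} = 2
G(6) = mex{2,1,2} = 0
G(7) = mex{0,2,0,0} = 1
G(8) = mex{1,0,1,1} = 2
G(9) = mex{2,1,2,2} = 0
G(10) = mex{0,2,0,0} = 1
G(11) = mex{1,0,1,1} = 2
G(12) = mex{2,1,2,2} = 0
G(13) = mex{0,2,0,0} = 1
G(14) = mex{1,0,1,1} = 2
G_B(14) = 2.
Combined Grundy value = 0 ⊕ 2 = 2.

2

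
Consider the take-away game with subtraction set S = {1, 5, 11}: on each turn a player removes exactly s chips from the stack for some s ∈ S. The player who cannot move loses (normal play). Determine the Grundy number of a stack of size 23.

1

n :  0  1  2  3  4  5  6  7  8  9 10 11 12 13 14 15 16 17 18 19 20 21 22 23
G :  0  1  0  1  0  1  0  1  0  1  0  1  0  1  0  1  0  1  0  1  0  1  0  1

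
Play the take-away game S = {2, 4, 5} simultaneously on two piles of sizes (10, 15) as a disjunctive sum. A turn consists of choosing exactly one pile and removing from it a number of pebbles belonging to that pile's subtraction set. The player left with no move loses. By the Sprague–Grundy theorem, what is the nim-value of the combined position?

All piles use S = {2, 4, 5}:
G(0) = 0
G(1) = mex{} = 0
G(2) = mex{0} = 1
G(3) = mex{0} = 1
G(4) = mex{1,0} = 2
G(5) = mex{1,0,0} = 2
G(6) = mex{2,1,0} = 3
G(7) = mex{2,1,1} = 0
G(8) = mex{3,2,1} = 0
G(9) = mex{0,2,2} = 1
G(10) = mex{0,3,2} = 1
G(11) = mex{1,0,3} = 2
G(12) = mex{1,0,0} = 2
G(13) = mex{2,1,0} = 3
G(14) = mex{2,1,1} = 0
G(15) = mex{3,2,1} = 0
Pile A: G(10) = 1.
Pile B: G(15) = 0.
Combined Grundy value = 1 ⊕ 0 = 1.

1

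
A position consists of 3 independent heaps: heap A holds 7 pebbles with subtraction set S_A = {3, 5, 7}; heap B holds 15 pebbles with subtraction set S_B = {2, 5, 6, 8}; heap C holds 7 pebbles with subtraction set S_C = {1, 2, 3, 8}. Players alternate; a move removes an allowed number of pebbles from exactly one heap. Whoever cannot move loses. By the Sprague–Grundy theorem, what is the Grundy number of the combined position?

1

Heap A, S = {3, 5, 7}:
G(0) = 0
G(1) = mex{} = 0
G(2) = mex{} = 0
G(3) = mex{0} = 1
G(4) = mex{0} = 1
G(5) = mex{0,0} = 1
G(6) = mex{1,0} = 2
G(7) = mex{1,0,0} = 2
G_A(7) = 2.
Heap B, S = {2, 5, 6, 8}:
G(0) = 0
G(1) = mex{} = 0
G(2) = mex{0} = 1
G(3) = mex{0} = 1
G(4) = mex{1} = 0
G(5) = mex{1,0} = 2
G(6) = mex{0,0,0} = 1
G(7) = mex{2,1,0} = 3
G(8) = mex{1,1,1,0} = 2
G(9) = mex{3,0,1,0} = 2
G(10) = mex{2,2,0,1} = 3
G(11) = mex{2,1,2,1} = 0
G(12) = mex{3,3,1,0} = 2
G(13) = mex{0,2,3,2} = 1
G(14) = mex{2,2,2,1} = 0
G(15) = mex{1,3,2,3} = 0
G_B(15) = 0.
Heap C, S = {1, 2, 3, 8}:
n : 0 1 2 3 4 5 6 7
G : 0 1 2 3 0 1 2 3
G_C(7) = 3.
Combined Grundy value = 2 ⊕ 0 ⊕ 3 = 1.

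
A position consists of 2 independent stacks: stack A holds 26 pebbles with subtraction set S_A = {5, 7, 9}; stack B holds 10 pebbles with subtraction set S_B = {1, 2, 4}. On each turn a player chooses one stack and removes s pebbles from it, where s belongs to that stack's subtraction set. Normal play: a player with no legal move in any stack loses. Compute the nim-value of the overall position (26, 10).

3

Stack A, S = {5, 7, 9}:
n :  0  1  2  3  4  5  6  7  8  9 10 11 12 13 14 15 16 17 18 19 20 21 22 23 24 25 26
G :  0  0  0  0  0  1  1  1  1  1  2  2  2  2  0  0  0  0  0  1  1  1  1  1  2  2  2
G_A(26) = 2.
Stack B, S = {1, 2, 4}:
G(0) = 0
G(1) = mex{0} = 1
G(2) = mex{1,0} = 2
G(3) = mex{2,1} = 0
G(4) = mex{0,2,0} = 1
G(5) = mex{1,0,1} = 2
G(6) = mex{2,1,2} = 0
G(7) = mex{0,2,0} = 1
G(8) = mex{1,0,1} = 2
G(9) = mex{2,1,2} = 0
G(10) = mex{0,2,0} = 1
G_B(10) = 1.
Combined Grundy value = 2 ⊕ 1 = 3.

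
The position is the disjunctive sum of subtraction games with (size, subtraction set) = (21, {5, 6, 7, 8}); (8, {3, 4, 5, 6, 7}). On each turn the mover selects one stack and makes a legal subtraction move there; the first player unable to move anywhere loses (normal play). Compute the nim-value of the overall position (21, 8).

Stack A, S = {5, 6, 7, 8}:
n :  0  1  2  3  4  5  6  7  8  9 10 11 12 13 14 15 16 17 18 19 20 21
G :  0  0  0  0  0  1  1  1  1  1  2  2  2  0  0  0  0  0  1  1  1  1
G_A(21) = 1.
Stack B, S = {3, 4, 5, 6, 7}:
n : 0 1 2 3 4 5 6 7 8
G : 0 0 0 1 1 1 2 2 2
G_B(8) = 2.
Combined Grundy value = 1 ⊕ 2 = 3.

3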